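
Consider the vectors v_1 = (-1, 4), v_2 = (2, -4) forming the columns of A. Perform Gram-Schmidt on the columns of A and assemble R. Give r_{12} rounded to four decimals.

r_{12} = -4.3656

v_1 = (-1, 4); ‖v_1‖ = 4.1231, so e_1 = (-0.2425, 0.9701).
r_{12} = e_1·v_2 = -4.3656.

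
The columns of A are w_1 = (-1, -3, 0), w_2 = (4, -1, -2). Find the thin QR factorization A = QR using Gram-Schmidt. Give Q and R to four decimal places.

e_1 = w_1/‖w_1‖ = (-1, -3, 0)/3.1623 = (-0.3162, -0.9487, 0.0000).
r_{12} = e_1·w_2 = -0.3162.
u_2 = w_2 + 0.3162·e_1 = (3.9000, -1.3000, -2.0000).
‖u_2‖ = 4.5717, so e_2 = (0.8531, -0.2844, -0.4375).

Q = [[-0.3162, 0.8531], [-0.9487, -0.2844], [0.0000, -0.4375]], R = [[3.1623, -0.3162], [0.0000, 4.5717]]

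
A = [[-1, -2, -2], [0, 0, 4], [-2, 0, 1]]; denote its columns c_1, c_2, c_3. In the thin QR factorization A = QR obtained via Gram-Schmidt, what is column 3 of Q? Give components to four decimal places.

q_3 = (0.0000, 1.0000, 0.0000)

c_1 = (-1, 0, -2); ‖c_1‖ = 2.2361, so q_1 = (-0.4472, 0.0000, -0.8944).
q_1·c_2 = (-0.4472)·(-2) + 0.0000·0 + (-0.8944)·0 = 0.8944.
u_2 = c_2 − 0.8944·q_1 = (-1.6000, 0.0000, 0.8000).
‖u_2‖ = 1.7889, so q_2 = (-0.8944, 0.0000, 0.4472).
q_1·c_3 = (-0.4472)·(-2) + 0.0000·4 + (-0.8944)·1 = 0.0000; q_2·c_3 = (-0.8944)·(-2) + 0.0000·4 + 0.4472·1 = 2.2361.
u_3 = c_3 + 0.0000·q_1 − 2.2361·q_2 = (0.0000, 4.0000, 0.0000).
‖u_3‖ = 4.0000, so q_3 = (0.0000, 1.0000, 0.0000).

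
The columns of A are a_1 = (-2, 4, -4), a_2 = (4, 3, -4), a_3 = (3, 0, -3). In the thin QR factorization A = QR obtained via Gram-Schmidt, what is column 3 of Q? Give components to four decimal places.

e_3 = (-0.1219, -0.7317, -0.6707)

a_1 = (-2, 4, -4); ‖a_1‖ = 6.0000, so e_1 = (-0.3333, 0.6667, -0.6667).
e_1·a_2 = (-0.3333)·4 + 0.6667·3 + (-0.6667)·(-4) = 3.3333.
u_2 = a_2 − 3.3333·e_1 = (5.1111, 0.7778, -1.7778).
‖u_2‖ = 5.4671, so e_2 = (0.9349, 0.1423, -0.3252).
e_1·a_3 = (-0.3333)·3 + 0.6667·0 + (-0.6667)·(-3) = 1.0000; e_2·a_3 = 0.9349·3 + 0.1423·0 + (-0.3252)·(-3) = 3.7802.
u_3 = a_3 − 1.0000·e_1 − 3.7802·e_2 = (-0.2007, -1.2045, -1.1041).
‖u_3‖ = 1.6462, so e_3 = (-0.1219, -0.7317, -0.6707).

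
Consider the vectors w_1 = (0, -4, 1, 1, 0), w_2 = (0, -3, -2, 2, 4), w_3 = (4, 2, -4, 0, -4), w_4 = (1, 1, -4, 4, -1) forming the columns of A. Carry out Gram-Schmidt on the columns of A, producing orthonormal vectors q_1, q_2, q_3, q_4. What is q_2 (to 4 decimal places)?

q_2 = (0.0000, -0.0667, -0.5333, 0.2667, 0.8000)

w_1 = (0, -4, 1, 1, 0); ‖w_1‖ = 4.2426, so q_1 = (0.0000, -0.9428, 0.2357, 0.2357, 0.0000).
q_1·w_2 = 0.0000·0 + (-0.9428)·(-3) + 0.2357·(-2) + 0.2357·2 + 0.0000·4 = 2.8284.
u_2 = w_2 − 2.8284·q_1 = (0.0000, -0.3333, -2.6667, 1.3333, 4.0000).
‖u_2‖ = 5.0000, so q_2 = (0.0000, -0.0667, -0.5333, 0.2667, 0.8000).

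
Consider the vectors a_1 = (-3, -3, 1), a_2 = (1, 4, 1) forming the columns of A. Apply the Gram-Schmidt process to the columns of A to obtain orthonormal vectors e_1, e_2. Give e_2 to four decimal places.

e_2 = (-0.4367, 0.6455, 0.6266)

e_1 = a_1/‖a_1‖ = (-3, -3, 1)/4.3589 = (-0.6882, -0.6882, 0.2294).
r_{12} = e_1·a_2 = -3.2118.
u_2 = a_2 + 3.2118·e_1 = (-1.2105, 1.7895, 1.7368).
‖u_2‖ = 2.7720, so e_2 = (-0.4367, 0.6455, 0.6266).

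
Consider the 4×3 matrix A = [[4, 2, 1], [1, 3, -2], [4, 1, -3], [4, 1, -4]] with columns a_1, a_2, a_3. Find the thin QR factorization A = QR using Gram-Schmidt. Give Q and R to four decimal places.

Q = [[0.5714, 0.1625, 0.7918], [0.1429, 0.9455, -0.2879], [0.5714, -0.1994, -0.2353], [0.5714, -0.1994, -0.4845]], R = [[7.0000, 2.7143, -3.7143], [0.0000, 2.7627, -0.3324], [0.0000, 0.0000, 4.0117]]

e_1 = a_1/‖a_1‖ = (4, 1, 4, 4)/7.0000 = (0.5714, 0.1429, 0.5714, 0.5714).
r_{12} = e_1·a_2 = 2.7143.
u_2 = a_2 − 2.7143·e_1 = (0.4490, 2.6122, -0.5510, -0.5510).
‖u_2‖ = 2.7627, so e_2 = (0.1625, 0.9455, -0.1994, -0.1994).
r_{13} = e_1·a_3 = -3.7143; r_{23} = e_2·a_3 = -0.3324.
u_3 = a_3 + 3.7143·e_1 + 0.3324·e_2 = (3.1765, -1.1551, -0.9439, -1.9439).
‖u_3‖ = 4.0117, so e_3 = (0.7918, -0.2879, -0.2353, -0.4845).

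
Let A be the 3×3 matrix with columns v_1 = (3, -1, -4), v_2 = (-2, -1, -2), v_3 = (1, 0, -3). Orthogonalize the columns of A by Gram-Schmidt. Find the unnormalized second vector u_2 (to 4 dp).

e_1 = v_1/‖v_1‖ = (3, -1, -4)/5.0990 = (0.5883, -0.1961, -0.7845).
r_{12} = e_1·v_2 = 0.5883.
u_2 = v_2 − 0.5883·e_1 = (-2.3462, -0.8846, -1.5385).

u_2 = (-2.3462, -0.8846, -1.5385)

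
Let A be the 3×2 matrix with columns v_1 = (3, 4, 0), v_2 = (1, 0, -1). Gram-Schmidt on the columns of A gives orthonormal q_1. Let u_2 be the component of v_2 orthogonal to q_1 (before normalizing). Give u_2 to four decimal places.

u_2 = (0.6400, -0.4800, -1.0000)

v_1 = (3, 4, 0); ‖v_1‖ = 5.0000, so q_1 = (0.6000, 0.8000, 0.0000).
q_1·v_2 = 0.6000·1 + 0.8000·0 + 0.0000·(-1) = 0.6000.
u_2 = v_2 − 0.6000·q_1 = (0.6400, -0.4800, -1.0000).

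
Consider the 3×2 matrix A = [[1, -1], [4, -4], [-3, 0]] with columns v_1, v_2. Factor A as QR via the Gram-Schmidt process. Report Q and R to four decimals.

q_1 = v_1/‖v_1‖ = (1, 4, -3)/5.0990 = (0.1961, 0.7845, -0.5883).
r_{12} = q_1·v_2 = -3.3340.
u_2 = v_2 + 3.3340·q_1 = (-0.3462, -1.3846, -1.9615).
‖u_2‖ = 2.4258, so q_2 = (-0.1427, -0.5708, -0.8086).

Q = [[0.1961, -0.1427], [0.7845, -0.5708], [-0.5883, -0.8086]], R = [[5.0990, -3.3340], [0.0000, 2.4258]]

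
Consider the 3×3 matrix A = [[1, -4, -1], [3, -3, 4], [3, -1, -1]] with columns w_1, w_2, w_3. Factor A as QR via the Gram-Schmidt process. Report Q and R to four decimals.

w_1 = (1, 3, 3); ‖w_1‖ = 4.3589, so q_1 = (0.2294, 0.6882, 0.6882).
q_1·w_2 = 0.2294·(-4) + 0.6882·(-3) + 0.6882·(-1) = -3.6707.
u_2 = w_2 + 3.6707·q_1 = (-3.1579, -0.4737, 1.5263).
‖u_2‖ = 3.5393, so q_2 = (-0.8922, -0.1338, 0.4313).
q_1·w_3 = 0.2294·(-1) + 0.6882·4 + 0.6882·(-1) = 1.8353; q_2·w_3 = (-0.8922)·(-1) + (-0.1338)·4 + 0.4313·(-1) = -0.0744.
u_3 = w_3 − 1.8353·q_1 + 0.0744·q_2 = (-1.4874, 2.7269, -2.2311).
‖u_3‖ = 3.8244, so q_3 = (-0.3889, 0.7130, -0.5834).

Q = [[0.2294, -0.8922, -0.3889], [0.6882, -0.1338, 0.7130], [0.6882, 0.4313, -0.5834]], R = [[4.3589, -3.6707, 1.8353], [0.0000, 3.5393, -0.0744], [0.0000, 0.0000, 3.8244]]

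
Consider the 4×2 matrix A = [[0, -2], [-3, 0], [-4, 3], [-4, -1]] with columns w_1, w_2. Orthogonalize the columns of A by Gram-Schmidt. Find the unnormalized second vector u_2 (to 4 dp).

u_2 = (-2.0000, -0.5854, 2.2195, -1.7805)

w_1 = (0, -3, -4, -4); ‖w_1‖ = 6.4031, so e_1 = (0.0000, -0.4685, -0.6247, -0.6247).
e_1·w_2 = 0.0000·(-2) + (-0.4685)·0 + (-0.6247)·3 + (-0.6247)·(-1) = -1.2494.
u_2 = w_2 + 1.2494·e_1 = (-2.0000, -0.5854, 2.2195, -1.7805).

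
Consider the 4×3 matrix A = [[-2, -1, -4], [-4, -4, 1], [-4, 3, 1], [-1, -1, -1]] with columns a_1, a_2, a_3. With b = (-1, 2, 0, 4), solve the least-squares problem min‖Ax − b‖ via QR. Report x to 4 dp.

x = (-0.2030, -0.3839, 0.1968)

a_1 = (-2, -4, -4, -1); ‖a_1‖ = 6.0828, so q_1 = (-0.3288, -0.6576, -0.6576, -0.1644).
q_1·a_2 = (-0.3288)·(-1) + (-0.6576)·(-4) + (-0.6576)·3 + (-0.1644)·(-1) = 1.1508.
u_2 = a_2 − 1.1508·q_1 = (-0.6216, -3.2432, 3.7568, -0.8108).
‖u_2‖ = 5.0671, so q_2 = (-0.1227, -0.6401, 0.7414, -0.1600).
q_1·a_3 = (-0.3288)·(-4) + (-0.6576)·1 + (-0.6576)·1 + (-0.1644)·(-1) = 0.1644; q_2·a_3 = (-0.1227)·(-4) + (-0.6401)·1 + 0.7414·1 + (-0.1600)·(-1) = 0.7521.
u_3 = a_3 − 0.1644·q_1 − 0.7521·q_2 = (-3.8537, 1.5895, 0.5505, -0.8526).
‖u_3‖ = 4.2904, so q_3 = (-0.8982, 0.3705, 0.1283, -0.1987).
Qᵀb = (-1.6440, -1.7975, 0.8442).
Back-substitute: x_3 = 0.8442/4.2904 = 0.1968.
x_2 = (-1.7975 − 0.7521·0.1968)/5.0671 = -0.3839.
x_1 = (-1.6440 − 1.1508·(-0.3839) − 0.1644·0.1968)/6.0828 = -0.2030.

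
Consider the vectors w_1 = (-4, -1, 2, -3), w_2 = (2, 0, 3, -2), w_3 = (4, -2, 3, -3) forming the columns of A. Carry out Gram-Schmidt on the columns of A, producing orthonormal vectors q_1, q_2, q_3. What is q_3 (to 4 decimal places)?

q_1 = w_1/‖w_1‖ = (-4, -1, 2, -3)/5.4772 = (-0.7303, -0.1826, 0.3651, -0.5477).
r_{12} = q_1·w_2 = 0.7303.
u_2 = w_2 − 0.7303·q_1 = (2.5333, 0.1333, 2.7333, -1.6000).
‖u_2‖ = 4.0579, so q_2 = (0.6243, 0.0329, 0.6736, -0.3943).
r_{13} = q_1·w_3 = 0.1826; r_{23} = q_2·w_3 = 5.6351.
u_3 = w_3 − 0.1826·q_1 − 5.6351·q_2 = (0.6154, -2.1518, -0.8623, -0.6781).
‖u_3‖ = 2.4925, so q_3 = (0.2469, -0.8633, -0.3460, -0.2721).

q_3 = (0.2469, -0.8633, -0.3460, -0.2721)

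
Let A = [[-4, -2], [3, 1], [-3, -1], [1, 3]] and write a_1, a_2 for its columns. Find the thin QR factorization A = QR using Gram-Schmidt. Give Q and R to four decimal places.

Q = [[-0.6761, -0.0220], [0.5071, -0.1760], [-0.5071, 0.1760], [0.1690, 0.9683]], R = [[5.9161, 2.8735], [0.0000, 2.5967]]

e_1 = a_1/‖a_1‖ = (-4, 3, -3, 1)/5.9161 = (-0.6761, 0.5071, -0.5071, 0.1690).
r_{12} = e_1·a_2 = 2.8735.
u_2 = a_2 − 2.8735·e_1 = (-0.0571, -0.4571, 0.4571, 2.5143).
‖u_2‖ = 2.5967, so e_2 = (-0.0220, -0.1760, 0.1760, 0.9683).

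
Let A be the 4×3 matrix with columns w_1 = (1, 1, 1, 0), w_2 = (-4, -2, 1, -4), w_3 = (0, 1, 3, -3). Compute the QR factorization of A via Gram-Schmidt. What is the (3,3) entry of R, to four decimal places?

r_{33} = 0.4176

w_1 = (1, 1, 1, 0); ‖w_1‖ = 1.7321, so q_1 = (0.5774, 0.5774, 0.5774, 0.0000).
q_1·w_2 = 0.5774·(-4) + 0.5774·(-2) + 0.5774·1 + 0.0000·(-4) = -2.8868.
u_2 = w_2 + 2.8868·q_1 = (-2.3333, -0.3333, 2.6667, -4.0000).
‖u_2‖ = 5.3541, so q_2 = (-0.4358, -0.0623, 0.4981, -0.7471).
q_1·w_3 = 0.5774·0 + 0.5774·1 + 0.5774·3 + 0.0000·(-3) = 2.3094; q_2·w_3 = (-0.4358)·0 + (-0.0623)·1 + 0.4981·3 + (-0.7471)·(-3) = 3.6732.
u_3 = w_3 − 2.3094·q_1 − 3.6732·q_2 = (0.2674, -0.1047, -0.1628, -0.2558).
r_{33} = ‖u_3‖ = 0.4176.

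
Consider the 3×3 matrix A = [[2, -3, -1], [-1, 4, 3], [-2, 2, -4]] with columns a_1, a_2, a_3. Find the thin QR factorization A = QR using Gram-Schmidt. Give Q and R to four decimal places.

Q = [[0.6667, 0.0413, -0.7442], [-0.3333, 0.9096, -0.2481], [-0.6667, -0.4134, -0.6202]], R = [[3.0000, -4.6667, 1.0000], [0.0000, 2.6874, 4.3412], [0.0000, 0.0000, 2.4807]]

q_1 = a_1/‖a_1‖ = (2, -1, -2)/3.0000 = (0.6667, -0.3333, -0.6667).
r_{12} = q_1·a_2 = -4.6667.
u_2 = a_2 + 4.6667·q_1 = (0.1111, 2.4444, -1.1111).
‖u_2‖ = 2.6874, so q_2 = (0.0413, 0.9096, -0.4134).
r_{13} = q_1·a_3 = 1.0000; r_{23} = q_2·a_3 = 4.3412.
u_3 = a_3 − 1.0000·q_1 − 4.3412·q_2 = (-1.8462, -0.6154, -1.5385).
‖u_3‖ = 2.4807, so q_3 = (-0.7442, -0.2481, -0.6202).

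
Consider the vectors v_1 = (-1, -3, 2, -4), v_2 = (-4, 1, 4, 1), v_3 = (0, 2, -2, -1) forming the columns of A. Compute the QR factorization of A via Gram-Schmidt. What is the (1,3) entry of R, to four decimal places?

e_1 = v_1/‖v_1‖ = (-1, -3, 2, -4)/5.4772 = (-0.1826, -0.5477, 0.3651, -0.7303).
r_{13} = e_1·v_3 = -1.0954.

r_{13} = -1.0954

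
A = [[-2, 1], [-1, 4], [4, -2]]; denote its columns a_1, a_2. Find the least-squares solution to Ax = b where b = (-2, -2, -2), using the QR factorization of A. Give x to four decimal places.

a_1 = (-2, -1, 4); ‖a_1‖ = 4.5826, so q_1 = (-0.4364, -0.2182, 0.8729).
q_1·a_2 = (-0.4364)·1 + (-0.2182)·4 + 0.8729·(-2) = -3.0551.
u_2 = a_2 + 3.0551·q_1 = (-0.3333, 3.3333, 0.6667).
‖u_2‖ = 3.4157, so q_2 = (-0.0976, 0.9759, 0.1952).
Qᵀb = (-0.4364, -2.1470).
Back-substitute: x_2 = -2.1470/3.4157 = -0.6286.
x_1 = (-0.4364 + 3.0551·(-0.6286))/4.5826 = -0.5143.

x = (-0.5143, -0.6286)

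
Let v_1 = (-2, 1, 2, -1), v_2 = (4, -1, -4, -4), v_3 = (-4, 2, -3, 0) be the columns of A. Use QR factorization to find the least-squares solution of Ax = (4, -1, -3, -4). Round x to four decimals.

v_1 = (-2, 1, 2, -1); ‖v_1‖ = 3.1623, so q_1 = (-0.6325, 0.3162, 0.6325, -0.3162).
q_1·v_2 = (-0.6325)·4 + 0.3162·(-1) + 0.6325·(-4) + (-0.3162)·(-4) = -4.1110.
u_2 = v_2 + 4.1110·q_1 = (1.4000, 0.3000, -1.4000, -5.3000).
‖u_2‖ = 5.6657, so q_2 = (0.2471, 0.0530, -0.2471, -0.9355).
q_1·v_3 = (-0.6325)·(-4) + 0.3162·2 + 0.6325·(-3) + (-0.3162)·0 = 1.2649; q_2·v_3 = 0.2471·(-4) + 0.0530·2 + (-0.2471)·(-3) + (-0.9355)·0 = -0.1412.
u_3 = v_3 − 1.2649·q_1 + 0.1412·q_2 = (-3.1651, 1.6075, -3.8349, 0.2679).
‖u_3‖ = 5.2326, so q_3 = (-0.6049, 0.3072, -0.7329, 0.0512).
Qᵀb = (-3.4785, 5.4186, -0.7329).
Back-substitute: x_3 = -0.7329/5.2326 = -0.1401.
x_2 = (5.4186 + 0.1412·(-0.1401))/5.6657 = 0.9529.
x_1 = (-3.4785 + 4.1110·0.9529 − 1.2649·(-0.1401))/3.1623 = 0.1948.

x = (0.1948, 0.9529, -0.1401)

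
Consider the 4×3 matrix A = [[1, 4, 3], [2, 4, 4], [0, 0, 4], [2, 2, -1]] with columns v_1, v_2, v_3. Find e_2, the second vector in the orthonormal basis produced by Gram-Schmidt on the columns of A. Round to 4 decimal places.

e_2 = (0.8085, 0.1617, 0.0000, -0.5659)

e_1 = v_1/‖v_1‖ = (1, 2, 0, 2)/3.0000 = (0.3333, 0.6667, 0.0000, 0.6667).
r_{12} = e_1·v_2 = 5.3333.
u_2 = v_2 − 5.3333·e_1 = (2.2222, 0.4444, 0.0000, -1.5556).
‖u_2‖ = 2.7487, so e_2 = (0.8085, 0.1617, 0.0000, -0.5659).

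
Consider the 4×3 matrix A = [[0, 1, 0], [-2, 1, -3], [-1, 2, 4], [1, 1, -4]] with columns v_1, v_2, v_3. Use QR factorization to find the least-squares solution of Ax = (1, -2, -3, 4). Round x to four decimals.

v_1 = (0, -2, -1, 1); ‖v_1‖ = 2.4495, so e_1 = (0.0000, -0.8165, -0.4082, 0.4082).
e_1·v_2 = 0.0000·1 + (-0.8165)·1 + (-0.4082)·2 + 0.4082·1 = -1.2247.
u_2 = v_2 + 1.2247·e_1 = (1.0000, 0.0000, 1.5000, 1.5000).
‖u_2‖ = 2.3452, so e_2 = (0.4264, 0.0000, 0.6396, 0.6396).
e_1·v_3 = 0.0000·0 + (-0.8165)·(-3) + (-0.4082)·4 + 0.4082·(-4) = -0.8165; e_2·v_3 = 0.4264·0 + (0.0000)·(-3) + 0.6396·4 + 0.6396·(-4) = 0.0000.
u_3 = v_3 + 0.8165·e_1 − 0.0000·e_2 = (0.0000, -3.6667, 3.6667, -3.6667).
‖u_3‖ = 6.3509, so e_3 = (0.0000, -0.5774, 0.5774, -0.5774).
Qᵀb = (4.4907, 1.0660, -2.8868).
Back-substitute: x_3 = -2.8868/6.3509 = -0.4545.
x_2 = (1.0660 − 0.0000·(-0.4545))/2.3452 = 0.4545.
x_1 = (4.4907 + 1.2247·0.4545 + 0.8165·(-0.4545))/2.4495 = 1.9091.

x = (1.9091, 0.4545, -0.4545)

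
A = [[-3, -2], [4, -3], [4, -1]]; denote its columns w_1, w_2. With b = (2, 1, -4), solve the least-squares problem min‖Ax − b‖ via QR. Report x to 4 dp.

x = (-0.5949, -0.6392)

q_1 = w_1/‖w_1‖ = (-3, 4, 4)/6.4031 = (-0.4685, 0.6247, 0.6247).
r_{12} = q_1·w_2 = -1.5617.
u_2 = w_2 + 1.5617·q_1 = (-2.7317, -2.0244, -0.0244).
‖u_2‖ = 3.4001, so q_2 = (-0.8034, -0.5954, -0.0072).
Qᵀb = (-2.8111, -2.1735).
Back-substitute: x_2 = -2.1735/3.4001 = -0.6392.
x_1 = (-2.8111 + 1.5617·(-0.6392))/6.4031 = -0.5949.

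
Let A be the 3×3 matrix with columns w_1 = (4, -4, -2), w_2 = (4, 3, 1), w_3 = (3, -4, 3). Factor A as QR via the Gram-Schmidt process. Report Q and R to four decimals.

Q = [[0.6667, 0.7425, 0.0655], [-0.6667, 0.6333, -0.3931], [-0.3333, 0.2184, 0.9172]], R = [[6.0000, 0.3333, 3.6667], [0.0000, 5.0881, 0.3494], [0.0000, 0.0000, 4.5203]]

w_1 = (4, -4, -2); ‖w_1‖ = 6.0000, so q_1 = (0.6667, -0.6667, -0.3333).
q_1·w_2 = 0.6667·4 + (-0.6667)·3 + (-0.3333)·1 = 0.3333.
u_2 = w_2 − 0.3333·q_1 = (3.7778, 3.2222, 1.1111).
‖u_2‖ = 5.0881, so q_2 = (0.7425, 0.6333, 0.2184).
q_1·w_3 = 0.6667·3 + (-0.6667)·(-4) + (-0.3333)·3 = 3.6667; q_2·w_3 = 0.7425·3 + 0.6333·(-4) + 0.2184·3 = 0.3494.
u_3 = w_3 − 3.6667·q_1 − 0.3494·q_2 = (0.2961, -1.7768, 4.1459).
‖u_3‖ = 4.5203, so q_3 = (0.0655, -0.3931, 0.9172).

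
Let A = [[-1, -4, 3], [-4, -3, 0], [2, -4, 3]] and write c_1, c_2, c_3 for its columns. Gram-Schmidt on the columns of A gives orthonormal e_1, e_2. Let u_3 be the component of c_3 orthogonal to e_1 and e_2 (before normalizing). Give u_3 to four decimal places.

u_3 = (0.7453, -0.4065, -0.4404)

e_1 = c_1/‖c_1‖ = (-1, -4, 2)/4.5826 = (-0.2182, -0.8729, 0.4364).
r_{12} = e_1·c_2 = 1.7457.
u_2 = c_2 − 1.7457·e_1 = (-3.6190, -1.4762, -4.7619).
‖u_2‖ = 6.1606, so e_2 = (-0.5875, -0.2396, -0.7730).
r_{13} = e_1·c_3 = 0.6547; r_{23} = e_2·c_3 = -4.0813.
u_3 = c_3 − 0.6547·e_1 + 4.0813·e_2 = (0.7453, -0.4065, -0.4404).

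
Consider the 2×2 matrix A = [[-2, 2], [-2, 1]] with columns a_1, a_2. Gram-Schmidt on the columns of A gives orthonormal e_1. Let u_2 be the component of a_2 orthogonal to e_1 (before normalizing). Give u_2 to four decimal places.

e_1 = a_1/‖a_1‖ = (-2, -2)/2.8284 = (-0.7071, -0.7071).
r_{12} = e_1·a_2 = -2.1213.
u_2 = a_2 + 2.1213·e_1 = (0.5000, -0.5000).

u_2 = (0.5000, -0.5000)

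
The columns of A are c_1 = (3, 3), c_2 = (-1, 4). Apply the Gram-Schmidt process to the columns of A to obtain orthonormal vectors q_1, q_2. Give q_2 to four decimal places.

q_1 = c_1/‖c_1‖ = (3, 3)/4.2426 = (0.7071, 0.7071).
r_{12} = q_1·c_2 = 2.1213.
u_2 = c_2 − 2.1213·q_1 = (-2.5000, 2.5000).
‖u_2‖ = 3.5355, so q_2 = (-0.7071, 0.7071).

q_2 = (-0.7071, 0.7071)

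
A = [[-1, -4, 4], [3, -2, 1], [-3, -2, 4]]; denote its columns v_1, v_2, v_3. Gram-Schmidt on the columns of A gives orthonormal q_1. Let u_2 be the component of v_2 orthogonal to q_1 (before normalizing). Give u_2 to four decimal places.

q_1 = v_1/‖v_1‖ = (-1, 3, -3)/4.3589 = (-0.2294, 0.6882, -0.6882).
r_{12} = q_1·v_2 = 0.9177.
u_2 = v_2 − 0.9177·q_1 = (-3.7895, -2.6316, -1.3684).

u_2 = (-3.7895, -2.6316, -1.3684)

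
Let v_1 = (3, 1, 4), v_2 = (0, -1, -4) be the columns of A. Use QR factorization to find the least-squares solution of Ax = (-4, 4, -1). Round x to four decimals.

q_1 = v_1/‖v_1‖ = (3, 1, 4)/5.0990 = (0.5883, 0.1961, 0.7845).
r_{12} = q_1·v_2 = -3.3340.
u_2 = v_2 + 3.3340·q_1 = (1.9615, -0.3462, -1.3846).
‖u_2‖ = 2.4258, so q_2 = (0.8086, -0.1427, -0.5708).
Qᵀb = (-2.3534, -3.2344).
Back-substitute: x_2 = -3.2344/2.4258 = -1.3333.
x_1 = (-2.3534 + 3.3340·(-1.3333))/5.0990 = -1.3333.

x = (-1.3333, -1.3333)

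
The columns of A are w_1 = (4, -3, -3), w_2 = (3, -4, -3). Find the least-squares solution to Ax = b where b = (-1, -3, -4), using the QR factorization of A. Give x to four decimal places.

w_1 = (4, -3, -3); ‖w_1‖ = 5.8310, so e_1 = (0.6860, -0.5145, -0.5145).
e_1·w_2 = 0.6860·3 + (-0.5145)·(-4) + (-0.5145)·(-3) = 5.6595.
u_2 = w_2 − 5.6595·e_1 = (-0.8824, -1.0882, -0.0882).
‖u_2‖ = 1.4038, so e_2 = (-0.6286, -0.7752, -0.0629).
Qᵀb = (2.9155, 3.2056).
Back-substitute: x_2 = 3.2056/1.4038 = 2.2836.
x_1 = (2.9155 − 5.6595·2.2836)/5.8310 = -1.7164.

x = (-1.7164, 2.2836)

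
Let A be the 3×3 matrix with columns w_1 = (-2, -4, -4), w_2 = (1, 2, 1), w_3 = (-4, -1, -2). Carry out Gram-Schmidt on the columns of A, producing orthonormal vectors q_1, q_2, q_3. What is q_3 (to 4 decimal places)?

q_3 = (-0.8944, 0.4472, 0.0000)

w_1 = (-2, -4, -4); ‖w_1‖ = 6.0000, so q_1 = (-0.3333, -0.6667, -0.6667).
q_1·w_2 = (-0.3333)·1 + (-0.6667)·2 + (-0.6667)·1 = -2.3333.
u_2 = w_2 + 2.3333·q_1 = (0.2222, 0.4444, -0.5556).
‖u_2‖ = 0.7454, so q_2 = (0.2981, 0.5963, -0.7454).
q_1·w_3 = (-0.3333)·(-4) + (-0.6667)·(-1) + (-0.6667)·(-2) = 3.3333; q_2·w_3 = 0.2981·(-4) + 0.5963·(-1) + (-0.7454)·(-2) = -0.2981.
u_3 = w_3 − 3.3333·q_1 + 0.2981·q_2 = (-2.8000, 1.4000, 0.0000).
‖u_3‖ = 3.1305, so q_3 = (-0.8944, 0.4472, 0.0000).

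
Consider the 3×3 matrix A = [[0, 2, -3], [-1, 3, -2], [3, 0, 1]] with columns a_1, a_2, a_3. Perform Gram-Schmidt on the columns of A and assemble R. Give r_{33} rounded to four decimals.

r_{33} = 1.5455

q_1 = a_1/‖a_1‖ = (0, -1, 3)/3.1623 = (0.0000, -0.3162, 0.9487).
r_{12} = q_1·a_2 = -0.9487.
u_2 = a_2 + 0.9487·q_1 = (2.0000, 2.7000, 0.9000).
‖u_2‖ = 3.4785, so q_2 = (0.5750, 0.7762, 0.2587).
r_{13} = q_1·a_3 = 1.5811; r_{23} = q_2·a_3 = -3.0185.
u_3 = a_3 − 1.5811·q_1 + 3.0185·q_2 = (-1.2645, 0.8430, 0.2810).
r_{33} = ‖u_3‖ = 1.5455.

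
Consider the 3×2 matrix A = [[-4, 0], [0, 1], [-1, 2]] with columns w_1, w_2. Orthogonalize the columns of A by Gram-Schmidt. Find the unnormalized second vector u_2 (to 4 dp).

w_1 = (-4, 0, -1); ‖w_1‖ = 4.1231, so e_1 = (-0.9701, 0.0000, -0.2425).
e_1·w_2 = (-0.9701)·0 + 0.0000·1 + (-0.2425)·2 = -0.4851.
u_2 = w_2 + 0.4851·e_1 = (-0.4706, 1.0000, 1.8824).

u_2 = (-0.4706, 1.0000, 1.8824)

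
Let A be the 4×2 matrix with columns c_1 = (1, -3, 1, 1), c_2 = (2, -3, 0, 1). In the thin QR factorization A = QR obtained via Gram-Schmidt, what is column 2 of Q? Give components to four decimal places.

c_1 = (1, -3, 1, 1); ‖c_1‖ = 3.4641, so q_1 = (0.2887, -0.8660, 0.2887, 0.2887).
q_1·c_2 = 0.2887·2 + (-0.8660)·(-3) + 0.2887·0 + 0.2887·1 = 3.4641.
u_2 = c_2 − 3.4641·q_1 = (1.0000, 0.0000, -1.0000, 0.0000).
‖u_2‖ = 1.4142, so q_2 = (0.7071, 0.0000, -0.7071, 0.0000).

q_2 = (0.7071, 0.0000, -0.7071, 0.0000)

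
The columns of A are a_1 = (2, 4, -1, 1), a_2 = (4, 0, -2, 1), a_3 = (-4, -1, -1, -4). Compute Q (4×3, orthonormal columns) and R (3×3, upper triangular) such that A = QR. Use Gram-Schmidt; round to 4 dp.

Q = [[0.4264, 0.7620, -0.1480], [0.8528, -0.5080, 0.0912], [-0.2132, -0.3810, -0.6610], [0.2132, 0.1270, -0.7300]], R = [[4.6904, 2.3452, -3.1980], [0.0000, 3.9370, -2.6670], [0.0000, 0.0000, 4.0816]]

e_1 = a_1/‖a_1‖ = (2, 4, -1, 1)/4.6904 = (0.4264, 0.8528, -0.2132, 0.2132).
r_{12} = e_1·a_2 = 2.3452.
u_2 = a_2 − 2.3452·e_1 = (3.0000, -2.0000, -1.5000, 0.5000).
‖u_2‖ = 3.9370, so e_2 = (0.7620, -0.5080, -0.3810, 0.1270).
r_{13} = e_1·a_3 = -3.1980; r_{23} = e_2·a_3 = -2.6670.
u_3 = a_3 + 3.1980·e_1 + 2.6670·e_2 = (-0.6041, 0.3724, -2.6979, -2.9795).
‖u_3‖ = 4.0816, so e_3 = (-0.1480, 0.0912, -0.6610, -0.7300).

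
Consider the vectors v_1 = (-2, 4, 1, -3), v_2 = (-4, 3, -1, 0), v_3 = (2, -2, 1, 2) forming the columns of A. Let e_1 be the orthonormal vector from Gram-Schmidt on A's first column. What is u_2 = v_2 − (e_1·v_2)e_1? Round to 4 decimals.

v_1 = (-2, 4, 1, -3); ‖v_1‖ = 5.4772, so e_1 = (-0.3651, 0.7303, 0.1826, -0.5477).
e_1·v_2 = (-0.3651)·(-4) + 0.7303·3 + 0.1826·(-1) + (-0.5477)·0 = 3.4689.
u_2 = v_2 − 3.4689·e_1 = (-2.7333, 0.4667, -1.6333, 1.9000).

u_2 = (-2.7333, 0.4667, -1.6333, 1.9000)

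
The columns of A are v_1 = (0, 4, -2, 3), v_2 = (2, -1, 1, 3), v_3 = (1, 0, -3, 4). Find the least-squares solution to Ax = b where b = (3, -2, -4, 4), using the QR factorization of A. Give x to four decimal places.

x = (-0.5646, 0.0270, 1.5718)

v_1 = (0, 4, -2, 3); ‖v_1‖ = 5.3852, so q_1 = (0.0000, 0.7428, -0.3714, 0.5571).
q_1·v_2 = 0.0000·2 + 0.7428·(-1) + (-0.3714)·1 + 0.5571·3 = 0.5571.
u_2 = v_2 − 0.5571·q_1 = (2.0000, -1.4138, 1.2069, 2.6897).
‖u_2‖ = 3.8327, so q_2 = (0.5218, -0.3689, 0.3149, 0.7018).
q_1·v_3 = 0.0000·1 + 0.7428·0 + (-0.3714)·(-3) + 0.5571·4 = 3.3425; q_2·v_3 = 0.5218·1 + (-0.3689)·0 + 0.3149·(-3) + 0.7018·4 = 2.3842.
u_3 = v_3 − 3.3425·q_1 − 2.3842·q_2 = (-0.2441, -1.6033, -2.5094, 0.4648).
‖u_3‖ = 3.0238, so q_3 = (-0.0807, -0.5302, -0.8299, 0.1537).
Qᵀb = (2.2283, 3.8507, 4.7526).
Back-substitute: x_3 = 4.7526/3.0238 = 1.5718.
x_2 = (3.8507 − 2.3842·1.5718)/3.8327 = 0.0270.
x_1 = (2.2283 − 0.5571·0.0270 − 3.3425·1.5718)/5.3852 = -0.5646.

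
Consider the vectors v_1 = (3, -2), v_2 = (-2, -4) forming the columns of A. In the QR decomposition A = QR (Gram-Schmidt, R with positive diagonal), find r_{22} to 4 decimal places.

r_{22} = 4.4376

v_1 = (3, -2); ‖v_1‖ = 3.6056, so e_1 = (0.8321, -0.5547).
e_1·v_2 = 0.8321·(-2) + (-0.5547)·(-4) = 0.5547.
u_2 = v_2 − 0.5547·e_1 = (-2.4615, -3.6923).
r_{22} = ‖u_2‖ = 4.4376.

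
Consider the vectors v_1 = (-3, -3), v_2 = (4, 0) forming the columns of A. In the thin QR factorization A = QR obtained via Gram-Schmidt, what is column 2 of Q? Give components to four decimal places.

e_1 = v_1/‖v_1‖ = (-3, -3)/4.2426 = (-0.7071, -0.7071).
r_{12} = e_1·v_2 = -2.8284.
u_2 = v_2 + 2.8284·e_1 = (2.0000, -2.0000).
‖u_2‖ = 2.8284, so e_2 = (0.7071, -0.7071).

e_2 = (0.7071, -0.7071)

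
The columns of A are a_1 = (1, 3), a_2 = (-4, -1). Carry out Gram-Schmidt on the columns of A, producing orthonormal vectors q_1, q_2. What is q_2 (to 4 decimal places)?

a_1 = (1, 3); ‖a_1‖ = 3.1623, so q_1 = (0.3162, 0.9487).
q_1·a_2 = 0.3162·(-4) + 0.9487·(-1) = -2.2136.
u_2 = a_2 + 2.2136·q_1 = (-3.3000, 1.1000).
‖u_2‖ = 3.4785, so q_2 = (-0.9487, 0.3162).

q_2 = (-0.9487, 0.3162)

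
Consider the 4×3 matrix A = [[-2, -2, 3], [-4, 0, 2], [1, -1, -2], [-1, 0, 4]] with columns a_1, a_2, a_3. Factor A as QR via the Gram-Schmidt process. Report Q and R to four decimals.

a_1 = (-2, -4, 1, -1); ‖a_1‖ = 4.6904, so e_1 = (-0.4264, -0.8528, 0.2132, -0.2132).
e_1·a_2 = (-0.4264)·(-2) + (-0.8528)·0 + 0.2132·(-1) + (-0.2132)·0 = 0.6396.
u_2 = a_2 − 0.6396·e_1 = (-1.7273, 0.5455, -1.1364, 0.1364).
‖u_2‖ = 2.1426, so e_2 = (-0.8061, 0.2546, -0.5304, 0.0636).
e_1·a_3 = (-0.4264)·3 + (-0.8528)·2 + 0.2132·(-2) + (-0.2132)·4 = -4.2640; e_2·a_3 = (-0.8061)·3 + 0.2546·2 + (-0.5304)·(-2) + 0.0636·4 = -0.5940.
u_3 = a_3 + 4.2640·e_1 + 0.5940·e_2 = (0.7030, -1.4851, -1.4059, 3.1287).
‖u_3‖ = 3.8033, so e_3 = (0.1848, -0.3905, -0.3697, 0.8226).

Q = [[-0.4264, -0.8061, 0.1848], [-0.8528, 0.2546, -0.3905], [0.2132, -0.5304, -0.3697], [-0.2132, 0.0636, 0.8226]], R = [[4.6904, 0.6396, -4.2640], [0.0000, 2.1426, -0.5940], [0.0000, 0.0000, 3.8033]]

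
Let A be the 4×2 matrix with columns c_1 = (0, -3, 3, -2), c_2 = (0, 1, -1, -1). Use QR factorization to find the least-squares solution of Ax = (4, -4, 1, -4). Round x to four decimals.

x = (1.3000, 1.4000)

c_1 = (0, -3, 3, -2); ‖c_1‖ = 4.6904, so e_1 = (0.0000, -0.6396, 0.6396, -0.4264).
e_1·c_2 = 0.0000·0 + (-0.6396)·1 + 0.6396·(-1) + (-0.4264)·(-1) = -0.8528.
u_2 = c_2 + 0.8528·e_1 = (0.0000, 0.4545, -0.4545, -1.3636).
‖u_2‖ = 1.5076, so e_2 = (0.0000, 0.3015, -0.3015, -0.9045).
Qᵀb = (4.9036, 2.1106).
Back-substitute: x_2 = 2.1106/1.5076 = 1.4000.
x_1 = (4.9036 + 0.8528·1.4000)/4.6904 = 1.3000.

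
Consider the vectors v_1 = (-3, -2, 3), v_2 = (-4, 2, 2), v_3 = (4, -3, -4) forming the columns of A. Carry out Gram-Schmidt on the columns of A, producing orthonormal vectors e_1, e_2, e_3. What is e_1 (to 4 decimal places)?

e_1 = (-0.6396, -0.4264, 0.6396)

v_1 = (-3, -2, 3); ‖v_1‖ = 4.6904, so e_1 = (-0.6396, -0.4264, 0.6396).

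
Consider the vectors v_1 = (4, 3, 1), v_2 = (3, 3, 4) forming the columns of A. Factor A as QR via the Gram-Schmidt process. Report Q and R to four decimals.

Q = [[0.7845, -0.2681], [0.5883, 0.0366], [0.1961, 0.9627]], R = [[5.0990, 4.9029], [0.0000, 3.1562]]

q_1 = v_1/‖v_1‖ = (4, 3, 1)/5.0990 = (0.7845, 0.5883, 0.1961).
r_{12} = q_1·v_2 = 4.9029.
u_2 = v_2 − 4.9029·q_1 = (-0.8462, 0.1154, 3.0385).
‖u_2‖ = 3.1562, so q_2 = (-0.2681, 0.0366, 0.9627).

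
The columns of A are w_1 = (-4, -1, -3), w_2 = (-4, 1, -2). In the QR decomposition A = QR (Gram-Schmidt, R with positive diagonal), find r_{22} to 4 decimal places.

w_1 = (-4, -1, -3); ‖w_1‖ = 5.0990, so q_1 = (-0.7845, -0.1961, -0.5883).
q_1·w_2 = (-0.7845)·(-4) + (-0.1961)·1 + (-0.5883)·(-2) = 4.1184.
u_2 = w_2 − 4.1184·q_1 = (-0.7692, 1.8077, 0.4231).
r_{22} = ‖u_2‖ = 2.0096.

r_{22} = 2.0096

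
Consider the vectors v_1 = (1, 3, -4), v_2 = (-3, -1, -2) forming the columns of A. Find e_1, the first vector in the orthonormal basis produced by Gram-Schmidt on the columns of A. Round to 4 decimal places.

e_1 = (0.1961, 0.5883, -0.7845)

v_1 = (1, 3, -4); ‖v_1‖ = 5.0990, so e_1 = (0.1961, 0.5883, -0.7845).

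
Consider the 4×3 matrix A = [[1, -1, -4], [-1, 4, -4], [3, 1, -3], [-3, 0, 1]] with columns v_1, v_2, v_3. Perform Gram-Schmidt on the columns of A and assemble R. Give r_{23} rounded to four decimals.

r_{23} = -3.8398

v_1 = (1, -1, 3, -3); ‖v_1‖ = 4.4721, so q_1 = (0.2236, -0.2236, 0.6708, -0.6708).
q_1·v_2 = 0.2236·(-1) + (-0.2236)·4 + 0.6708·1 + (-0.6708)·0 = -0.4472.
u_2 = v_2 + 0.4472·q_1 = (-0.9000, 3.9000, 1.3000, -0.3000).
‖u_2‖ = 4.2190, so q_2 = (-0.2133, 0.9244, 0.3081, -0.0711).
r_{23} = q_2·v_3 = -3.8398.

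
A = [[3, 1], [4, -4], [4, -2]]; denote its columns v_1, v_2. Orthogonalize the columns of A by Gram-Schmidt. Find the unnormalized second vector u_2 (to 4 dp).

v_1 = (3, 4, 4); ‖v_1‖ = 6.4031, so q_1 = (0.4685, 0.6247, 0.6247).
q_1·v_2 = 0.4685·1 + 0.6247·(-4) + 0.6247·(-2) = -3.2796.
u_2 = v_2 + 3.2796·q_1 = (2.5366, -1.9512, 0.0488).

u_2 = (2.5366, -1.9512, 0.0488)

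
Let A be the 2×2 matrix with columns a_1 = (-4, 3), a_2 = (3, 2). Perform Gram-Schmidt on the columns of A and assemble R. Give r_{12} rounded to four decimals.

e_1 = a_1/‖a_1‖ = (-4, 3)/5.0000 = (-0.8000, 0.6000).
r_{12} = e_1·a_2 = -1.2000.

r_{12} = -1.2000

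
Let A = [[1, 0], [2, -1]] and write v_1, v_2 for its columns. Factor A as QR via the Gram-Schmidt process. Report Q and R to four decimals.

Q = [[0.4472, 0.8944], [0.8944, -0.4472]], R = [[2.2361, -0.8944], [0.0000, 0.4472]]

q_1 = v_1/‖v_1‖ = (1, 2)/2.2361 = (0.4472, 0.8944).
r_{12} = q_1·v_2 = -0.8944.
u_2 = v_2 + 0.8944·q_1 = (0.4000, -0.2000).
‖u_2‖ = 0.4472, so q_2 = (0.8944, -0.4472).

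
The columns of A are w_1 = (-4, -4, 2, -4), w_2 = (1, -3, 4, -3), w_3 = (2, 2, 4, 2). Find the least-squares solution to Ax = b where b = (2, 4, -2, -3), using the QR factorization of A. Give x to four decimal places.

x = (-0.6750, 0.3750, -0.5375)

q_1 = w_1/‖w_1‖ = (-4, -4, 2, -4)/7.2111 = (-0.5547, -0.5547, 0.2774, -0.5547).
r_{12} = q_1·w_2 = 3.8829.
u_2 = w_2 − 3.8829·q_1 = (3.1538, -0.8462, 2.9231, -0.8462).
‖u_2‖ = 4.4635, so q_2 = (0.7066, -0.1896, 0.6549, -0.1896).
r_{13} = q_1·w_3 = -2.2188; r_{23} = q_2·w_3 = 3.2744.
u_3 = w_3 + 2.2188·q_1 − 3.2744·q_2 = (-1.5444, 1.3900, 2.4710, 1.3900).
‖u_3‖ = 3.5150, so q_3 = (-0.4394, 0.3954, 0.7030, 0.3954).
Qᵀb = (-2.2188, -0.0862, -1.8893).
Back-substitute: x_3 = -1.8893/3.5150 = -0.5375.
x_2 = (-0.0862 − 3.2744·(-0.5375))/4.4635 = 0.3750.
x_1 = (-2.2188 − 3.8829·0.3750 + 2.2188·(-0.5375))/7.2111 = -0.6750.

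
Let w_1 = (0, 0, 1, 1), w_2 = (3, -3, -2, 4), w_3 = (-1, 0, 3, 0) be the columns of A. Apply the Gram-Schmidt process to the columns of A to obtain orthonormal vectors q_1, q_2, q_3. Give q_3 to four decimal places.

q_1 = w_1/‖w_1‖ = (0, 0, 1, 1)/1.4142 = (0.0000, 0.0000, 0.7071, 0.7071).
r_{12} = q_1·w_2 = 1.4142.
u_2 = w_2 − 1.4142·q_1 = (3.0000, -3.0000, -3.0000, 3.0000).
‖u_2‖ = 6.0000, so q_2 = (0.5000, -0.5000, -0.5000, 0.5000).
r_{13} = q_1·w_3 = 2.1213; r_{23} = q_2·w_3 = -2.0000.
u_3 = w_3 − 2.1213·q_1 + 2.0000·q_2 = (0.0000, -1.0000, 0.5000, -0.5000).
‖u_3‖ = 1.2247, so q_3 = (0.0000, -0.8165, 0.4082, -0.4082).

q_3 = (0.0000, -0.8165, 0.4082, -0.4082)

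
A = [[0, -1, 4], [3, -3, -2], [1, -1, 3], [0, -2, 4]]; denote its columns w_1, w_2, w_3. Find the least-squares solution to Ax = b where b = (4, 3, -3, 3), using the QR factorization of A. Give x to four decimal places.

x = (-3.0235, -3.4431, -0.6013)

q_1 = w_1/‖w_1‖ = (0, 3, 1, 0)/3.1623 = (0.0000, 0.9487, 0.3162, 0.0000).
r_{12} = q_1·w_2 = -3.1623.
u_2 = w_2 + 3.1623·q_1 = (-1.0000, 0.0000, 0.0000, -2.0000).
‖u_2‖ = 2.2361, so q_2 = (-0.4472, 0.0000, 0.0000, -0.8944).
r_{13} = q_1·w_3 = -0.9487; r_{23} = q_2·w_3 = -5.3666.
u_3 = w_3 + 0.9487·q_1 + 5.3666·q_2 = (1.6000, -1.1000, 3.3000, -0.8000).
‖u_3‖ = 3.9115, so q_3 = (0.4090, -0.2812, 0.8437, -0.2045).
Qᵀb = (1.8974, -4.4721, -2.3520).
Back-substitute: x_3 = -2.3520/3.9115 = -0.6013.
x_2 = (-4.4721 + 5.3666·(-0.6013))/2.2361 = -3.4431.
x_1 = (1.8974 + 3.1623·(-3.4431) + 0.9487·(-0.6013))/3.1623 = -3.0235.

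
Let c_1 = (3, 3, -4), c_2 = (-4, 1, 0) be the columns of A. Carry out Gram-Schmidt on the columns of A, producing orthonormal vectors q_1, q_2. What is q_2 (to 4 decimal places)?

c_1 = (3, 3, -4); ‖c_1‖ = 5.8310, so q_1 = (0.5145, 0.5145, -0.6860).
q_1·c_2 = 0.5145·(-4) + 0.5145·1 + (-0.6860)·0 = -1.5435.
u_2 = c_2 + 1.5435·q_1 = (-3.2059, 1.7941, -1.0588).
‖u_2‖ = 3.8233, so q_2 = (-0.8385, 0.4693, -0.2769).

q_2 = (-0.8385, 0.4693, -0.2769)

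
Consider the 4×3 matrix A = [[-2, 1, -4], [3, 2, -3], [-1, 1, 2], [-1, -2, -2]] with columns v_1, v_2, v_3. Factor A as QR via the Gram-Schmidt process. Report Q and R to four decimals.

v_1 = (-2, 3, -1, -1); ‖v_1‖ = 3.8730, so q_1 = (-0.5164, 0.7746, -0.2582, -0.2582).
q_1·v_2 = (-0.5164)·1 + 0.7746·2 + (-0.2582)·1 + (-0.2582)·(-2) = 1.2910.
u_2 = v_2 − 1.2910·q_1 = (1.6667, 1.0000, 1.3333, -1.6667).
‖u_2‖ = 2.8868, so q_2 = (0.5774, 0.3464, 0.4619, -0.5774).
q_1·v_3 = (-0.5164)·(-4) + 0.7746·(-3) + (-0.2582)·2 + (-0.2582)·(-2) = -0.2582; q_2·v_3 = 0.5774·(-4) + 0.3464·(-3) + 0.4619·2 + (-0.5774)·(-2) = -1.2702.
u_3 = v_3 + 0.2582·q_1 + 1.2702·q_2 = (-3.4000, -2.3600, 2.5200, -2.8000).
‖u_3‖ = 5.5964, so q_3 = (-0.6075, -0.4217, 0.4503, -0.5003).

Q = [[-0.5164, 0.5774, -0.6075], [0.7746, 0.3464, -0.4217], [-0.2582, 0.4619, 0.4503], [-0.2582, -0.5774, -0.5003]], R = [[3.8730, 1.2910, -0.2582], [0.0000, 2.8868, -1.2702], [0.0000, 0.0000, 5.5964]]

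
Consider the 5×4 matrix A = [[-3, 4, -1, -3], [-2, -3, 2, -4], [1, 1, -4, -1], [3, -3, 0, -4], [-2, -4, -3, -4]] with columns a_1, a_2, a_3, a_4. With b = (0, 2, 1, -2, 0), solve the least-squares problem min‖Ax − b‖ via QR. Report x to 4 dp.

a_1 = (-3, -2, 1, 3, -2); ‖a_1‖ = 5.1962, so q_1 = (-0.5774, -0.3849, 0.1925, 0.5774, -0.3849).
q_1·a_2 = (-0.5774)·4 + (-0.3849)·(-3) + 0.1925·1 + 0.5774·(-3) + (-0.3849)·(-4) = -1.1547.
u_2 = a_2 + 1.1547·q_1 = (3.3333, -3.4444, 1.2222, -2.3333, -4.4444).
‖u_2‖ = 7.0475, so q_2 = (0.4730, -0.4887, 0.1734, -0.3311, -0.6306).
q_1·a_3 = (-0.5774)·(-1) + (-0.3849)·2 + 0.1925·(-4) + 0.5774·0 + (-0.3849)·(-3) = 0.1925; q_2·a_3 = 0.4730·(-1) + (-0.4887)·2 + 0.1734·(-4) + (-0.3311)·0 + (-0.6306)·(-3) = -0.2523.
u_3 = a_3 − 0.1925·q_1 + 0.2523·q_2 = (-0.7696, 1.9508, -3.9933, -0.1946, -3.0850).
‖u_3‖ = 5.4680, so q_3 = (-0.1407, 0.3568, -0.7303, -0.0356, -0.5642).
q_1·a_4 = (-0.5774)·(-3) + (-0.3849)·(-4) + 0.1925·(-1) + 0.5774·(-4) + (-0.3849)·(-4) = 2.3094; q_2·a_4 = 0.4730·(-3) + (-0.4887)·(-4) + 0.1734·(-1) + (-0.3311)·(-4) + (-0.6306)·(-4) = 4.2096; q_3·a_4 = (-0.1407)·(-3) + 0.3568·(-4) + (-0.7303)·(-1) + (-0.0356)·(-4) + (-0.5642)·(-4) = 2.1246.
u_4 = a_4 − 2.3094·q_1 − 4.2096·q_2 − 2.1246·q_3 = (-3.3587, -1.8117, -0.6229, -3.8640, 0.7423).
‖u_4‖ = 5.5165, so q_4 = (-0.6088, -0.3284, -0.1129, -0.7004, 0.1346).
Qᵀb = (-1.7321, -0.1419, 0.0544, 0.6311).
Back-substitute: x_4 = 0.6311/5.5165 = 0.1144.
x_3 = (0.0544 − 2.1246·0.1144)/5.4680 = -0.0345.
x_2 = (-0.1419 + 0.2523·(-0.0345) − 4.2096·0.1144)/7.0475 = -0.0897.
x_1 = (-1.7321 + 1.1547·(-0.0897) − 0.1925·(-0.0345) − 2.3094·0.1144)/5.1962 = -0.4028.

x = (-0.4028, -0.0897, -0.0345, 0.1144)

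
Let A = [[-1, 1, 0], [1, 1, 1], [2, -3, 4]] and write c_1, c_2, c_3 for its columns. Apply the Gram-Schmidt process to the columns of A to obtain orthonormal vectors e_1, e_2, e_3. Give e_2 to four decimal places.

e_2 = (0.0000, 0.8944, -0.4472)

c_1 = (-1, 1, 2); ‖c_1‖ = 2.4495, so e_1 = (-0.4082, 0.4082, 0.8165).
e_1·c_2 = (-0.4082)·1 + 0.4082·1 + 0.8165·(-3) = -2.4495.
u_2 = c_2 + 2.4495·e_1 = (0.0000, 2.0000, -1.0000).
‖u_2‖ = 2.2361, so e_2 = (0.0000, 0.8944, -0.4472).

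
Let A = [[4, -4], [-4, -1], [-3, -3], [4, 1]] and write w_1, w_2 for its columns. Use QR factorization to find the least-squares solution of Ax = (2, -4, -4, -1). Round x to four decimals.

e_1 = w_1/‖w_1‖ = (4, -4, -3, 4)/7.5498 = (0.5298, -0.5298, -0.3974, 0.5298).
r_{12} = e_1·w_2 = 0.1325.
u_2 = w_2 − 0.1325·e_1 = (-4.0702, -0.9298, -2.9474, 0.9298).
‖u_2‖ = 5.1945, so e_2 = (-0.7836, -0.1790, -0.5674, 0.1790).
Qᵀb = (4.2385, 1.2395).
Back-substitute: x_2 = 1.2395/5.1945 = 0.2386.
x_1 = (4.2385 − 0.1325·0.2386)/7.5498 = 0.5572.

x = (0.5572, 0.2386)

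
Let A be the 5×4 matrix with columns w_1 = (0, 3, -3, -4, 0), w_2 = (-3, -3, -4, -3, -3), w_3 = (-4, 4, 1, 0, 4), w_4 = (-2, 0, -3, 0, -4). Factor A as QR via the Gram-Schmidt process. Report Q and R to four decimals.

w_1 = (0, 3, -3, -4, 0); ‖w_1‖ = 5.8310, so e_1 = (0.0000, 0.5145, -0.5145, -0.6860, 0.0000).
e_1·w_2 = 0.0000·(-3) + 0.5145·(-3) + (-0.5145)·(-4) + (-0.6860)·(-3) + 0.0000·(-3) = 2.5725.
u_2 = w_2 − 2.5725·e_1 = (-3.0000, -4.3235, -2.6765, -1.2353, -3.0000).
‖u_2‖ = 6.7366, so e_2 = (-0.4453, -0.6418, -0.3973, -0.1834, -0.4453).
e_1·w_3 = 0.0000·(-4) + 0.5145·4 + (-0.5145)·1 + (-0.6860)·0 + 0.0000·4 = 1.5435; e_2·w_3 = (-0.4453)·(-4) + (-0.6418)·4 + (-0.3973)·1 + (-0.1834)·0 + (-0.4453)·4 = -2.9645.
u_3 = w_3 − 1.5435·e_1 + 2.9645·e_2 = (-5.3202, 1.3033, 0.6163, 0.5152, 2.6798).
‖u_3‖ = 6.1506, so e_3 = (-0.8650, 0.2119, 0.1002, 0.0838, 0.4357).
e_1·w_4 = 0.0000·(-2) + 0.5145·0 + (-0.5145)·(-3) + (-0.6860)·0 + 0.0000·(-4) = 1.5435; e_2·w_4 = (-0.4453)·(-2) + (-0.6418)·0 + (-0.3973)·(-3) + (-0.1834)·0 + (-0.4453)·(-4) = 3.8639; e_3·w_4 = (-0.8650)·(-2) + 0.2119·0 + 0.1002·(-3) + 0.0838·0 + 0.4357·(-4) = -0.3135.
u_4 = w_4 − 1.5435·e_1 − 3.8639·e_2 + 0.3135·e_3 = (-0.5505, 1.7521, -0.6394, 1.7936, -2.1427).
‖u_4‖ = 3.4044, so e_4 = (-0.1617, 0.5147, -0.1878, 0.5268, -0.6294).

Q = [[0.0000, -0.4453, -0.8650, -0.1617], [0.5145, -0.6418, 0.2119, 0.5147], [-0.5145, -0.3973, 0.1002, -0.1878], [-0.6860, -0.1834, 0.0838, 0.5268], [0.0000, -0.4453, 0.4357, -0.6294]], R = [[5.8310, 2.5725, 1.5435, 1.5435], [0.0000, 6.7366, -2.9645, 3.8639], [0.0000, 0.0000, 6.1506, -0.3135], [0.0000, 0.0000, 0.0000, 3.4044]]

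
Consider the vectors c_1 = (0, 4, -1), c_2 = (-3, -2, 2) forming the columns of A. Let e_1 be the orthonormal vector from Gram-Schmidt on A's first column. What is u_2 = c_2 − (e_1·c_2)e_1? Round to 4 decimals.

c_1 = (0, 4, -1); ‖c_1‖ = 4.1231, so e_1 = (0.0000, 0.9701, -0.2425).
e_1·c_2 = 0.0000·(-3) + 0.9701·(-2) + (-0.2425)·2 = -2.4254.
u_2 = c_2 + 2.4254·e_1 = (-3.0000, 0.3529, 1.4118).

u_2 = (-3.0000, 0.3529, 1.4118)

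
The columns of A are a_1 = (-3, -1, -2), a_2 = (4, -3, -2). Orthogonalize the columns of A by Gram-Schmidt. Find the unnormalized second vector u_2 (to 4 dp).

a_1 = (-3, -1, -2); ‖a_1‖ = 3.7417, so q_1 = (-0.8018, -0.2673, -0.5345).
q_1·a_2 = (-0.8018)·4 + (-0.2673)·(-3) + (-0.5345)·(-2) = -1.3363.
u_2 = a_2 + 1.3363·q_1 = (2.9286, -3.3571, -2.7143).

u_2 = (2.9286, -3.3571, -2.7143)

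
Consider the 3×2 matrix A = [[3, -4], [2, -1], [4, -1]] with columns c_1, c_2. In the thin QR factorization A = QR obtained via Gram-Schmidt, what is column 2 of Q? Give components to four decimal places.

c_1 = (3, 2, 4); ‖c_1‖ = 5.3852, so e_1 = (0.5571, 0.3714, 0.7428).
e_1·c_2 = 0.5571·(-4) + 0.3714·(-1) + 0.7428·(-1) = -3.3425.
u_2 = c_2 + 3.3425·e_1 = (-2.1379, 0.2414, 1.4828).
‖u_2‖ = 2.6130, so e_2 = (-0.8182, 0.0924, 0.5675).

e_2 = (-0.8182, 0.0924, 0.5675)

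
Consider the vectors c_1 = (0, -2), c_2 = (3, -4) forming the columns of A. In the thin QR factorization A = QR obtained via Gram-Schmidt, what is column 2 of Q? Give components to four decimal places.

e_1 = c_1/‖c_1‖ = (0, -2)/2.0000 = (0.0000, -1.0000).
r_{12} = e_1·c_2 = 4.0000.
u_2 = c_2 − 4.0000·e_1 = (3.0000, 0.0000).
‖u_2‖ = 3.0000, so e_2 = (1.0000, 0.0000).

e_2 = (1.0000, 0.0000)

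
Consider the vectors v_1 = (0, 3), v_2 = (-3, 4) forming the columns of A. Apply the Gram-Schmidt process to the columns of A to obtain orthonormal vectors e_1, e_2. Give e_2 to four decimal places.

e_2 = (-1.0000, 0.0000)

v_1 = (0, 3); ‖v_1‖ = 3.0000, so e_1 = (0.0000, 1.0000).
e_1·v_2 = 0.0000·(-3) + 1.0000·4 = 4.0000.
u_2 = v_2 − 4.0000·e_1 = (-3.0000, 0.0000).
‖u_2‖ = 3.0000, so e_2 = (-1.0000, 0.0000).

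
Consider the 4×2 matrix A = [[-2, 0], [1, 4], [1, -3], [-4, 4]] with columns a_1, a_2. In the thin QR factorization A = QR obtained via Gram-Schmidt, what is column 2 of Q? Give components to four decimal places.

a_1 = (-2, 1, 1, -4); ‖a_1‖ = 4.6904, so q_1 = (-0.4264, 0.2132, 0.2132, -0.8528).
q_1·a_2 = (-0.4264)·0 + 0.2132·4 + 0.2132·(-3) + (-0.8528)·4 = -3.1980.
u_2 = a_2 + 3.1980·q_1 = (-1.3636, 4.6818, -2.3182, 1.2727).
‖u_2‖ = 5.5473, so q_2 = (-0.2458, 0.8440, -0.4179, 0.2294).

q_2 = (-0.2458, 0.8440, -0.4179, 0.2294)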